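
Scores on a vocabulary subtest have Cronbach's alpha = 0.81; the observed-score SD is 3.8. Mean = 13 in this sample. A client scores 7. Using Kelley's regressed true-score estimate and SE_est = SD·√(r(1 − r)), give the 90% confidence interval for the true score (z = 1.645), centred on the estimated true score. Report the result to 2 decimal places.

Estimated true score = 0.810*7 + (1 − 0.810)*13 ≈ 8.140
SE_est = SD * √(r(1 − r)) = 3.800 * √0.154 ≈ 3.800 * 0.392 ≈ 1.491
90% CI: 8.140 ± 2.452 ≈ (5.688, 10.592)

[5.69, 10.59]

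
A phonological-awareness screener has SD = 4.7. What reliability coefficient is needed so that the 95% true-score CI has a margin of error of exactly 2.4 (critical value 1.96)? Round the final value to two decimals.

SEM needed = half-width / z = 2.4/1.96 ≈ 1.224
r = 1 − (1.224/4.7)² ≈ 1 − 0.068 ≈ 0.932

0.93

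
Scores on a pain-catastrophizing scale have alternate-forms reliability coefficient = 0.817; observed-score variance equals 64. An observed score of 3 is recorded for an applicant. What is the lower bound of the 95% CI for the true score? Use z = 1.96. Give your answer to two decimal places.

-3.71

SD = √64 ≈ 8.00000
SEM = 8.00000 × √(1 − 0.81700) = 8.00000 × √0.18300 ≈ 8.00000 × 0.42778 ≈ 3.42228
1.96 × SEM ≈ 6.70767
Lower limit = 3 − 6.70767 ≈ -3.70767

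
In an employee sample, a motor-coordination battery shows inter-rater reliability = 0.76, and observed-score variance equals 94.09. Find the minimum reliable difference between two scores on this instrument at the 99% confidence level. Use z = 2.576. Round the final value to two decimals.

17.31

σ = 94.09^(1/2) = 9.700
SEM = 9.700×√(1 − 0.760) ≃ 4.752
SE_diff = √2 × SEM ≃ 6.720
Minimum reliable difference = 2.576 × SE_diff ≃ 2.576 × 6.720 ≃ 17.312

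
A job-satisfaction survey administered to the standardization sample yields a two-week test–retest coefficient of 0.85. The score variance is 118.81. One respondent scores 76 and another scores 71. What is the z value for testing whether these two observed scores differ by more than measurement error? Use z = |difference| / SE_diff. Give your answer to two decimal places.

SD = √118.81 ≈ 10.9000
SEM = 10.9000 × √(1 − 0.8500) = 10.9000 × √0.1500 ≈ 10.9000 × 0.3873 ≈ 4.2216
SE_diff = SEM × √2 ≈ 4.2216 × 1.4142 ≈ 5.9702
z = |76 − 71| / 5.9702 = 5 / 5.9702 ≈ 0.8375

0.84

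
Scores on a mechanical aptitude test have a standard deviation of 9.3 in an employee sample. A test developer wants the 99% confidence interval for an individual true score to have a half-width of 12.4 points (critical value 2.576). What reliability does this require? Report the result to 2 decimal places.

Required SEM = 12.4 / 2.576 ≃ 4.8137
r = 1 − (4.8137/9.3)² ≃ 1 − 0.2679 ≃ 0.7321

0.73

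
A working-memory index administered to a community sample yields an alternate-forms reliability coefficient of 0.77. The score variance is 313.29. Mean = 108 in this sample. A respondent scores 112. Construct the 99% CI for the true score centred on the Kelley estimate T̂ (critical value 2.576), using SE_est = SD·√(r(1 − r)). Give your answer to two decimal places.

SD = √313.29 = 17.700
T̂ = r·X + (1 − r)·M = 0.770*112 + 0.230*108 = 86.240 + 24.840 ≈ 111.080
SE_est = SD * √(r(1 − r)) = 17.700 * √0.177 ≈ 17.700 * 0.421 ≈ 7.449
99% CI: 111.080 ± 19.188 ≈ (91.892, 130.268)

[91.89, 130.27]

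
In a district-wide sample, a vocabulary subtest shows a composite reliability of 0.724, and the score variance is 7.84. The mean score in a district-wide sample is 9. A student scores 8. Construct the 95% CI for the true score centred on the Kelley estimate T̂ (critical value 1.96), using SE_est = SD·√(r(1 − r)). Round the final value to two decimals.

σ = 7.84^(1/2) = 2.8000
T̂ = 0.7240(8) + 0.2760(9) ≈ 8.2760
SE_est = 2.8000·√[r(1 − r)] ≈ 1.2516
95% CI: 8.2760 ± 2.4532 ≈ (5.8228, 10.7292)

[5.82, 10.73]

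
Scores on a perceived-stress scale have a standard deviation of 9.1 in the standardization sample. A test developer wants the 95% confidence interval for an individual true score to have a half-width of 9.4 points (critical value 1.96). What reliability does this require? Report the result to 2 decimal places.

Required SEM = 9.4 / 1.96 ≃ 4.796
r = 1 − (SEM / SD)² = 1 − (4.796 / 9.1)² ≃ 1 − 0.278 ≃ 0.722

0.72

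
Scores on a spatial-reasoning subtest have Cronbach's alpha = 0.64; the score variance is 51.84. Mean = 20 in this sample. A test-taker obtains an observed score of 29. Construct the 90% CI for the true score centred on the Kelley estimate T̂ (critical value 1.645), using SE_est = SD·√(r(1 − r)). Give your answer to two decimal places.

σ = 51.84^(1/2) = 7.2000
Estimated true score = 0.6400×29 + (1 − 0.6400)×20 ≈ 25.7600
SE_est = 7.2000·√[r(1 − r)] ≈ 3.4560
CI = 25.7600 ± 1.645 × 3.4560 → [20.0749, 31.4451]

[20.07, 31.45]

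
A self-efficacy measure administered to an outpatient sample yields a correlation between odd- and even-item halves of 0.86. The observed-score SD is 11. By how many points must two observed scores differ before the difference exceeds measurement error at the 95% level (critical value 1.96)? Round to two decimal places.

8.37

Full-length reliability (Spearman-Brown) = 2(0.86)/(1+0.86) ≈ 0.92473
SEM = 11.00000 * √(1 − 0.92473) = 11.00000 * √0.07527 ≈ 11.00000 * 0.27435 ≈ 3.01787
SE_diff = SEM * √2 ≈ 3.01787 * 1.41421 ≈ 4.26791
Minimum reliable difference = 1.96 * SE_diff ≈ 1.96 * 4.26791 ≈ 8.36510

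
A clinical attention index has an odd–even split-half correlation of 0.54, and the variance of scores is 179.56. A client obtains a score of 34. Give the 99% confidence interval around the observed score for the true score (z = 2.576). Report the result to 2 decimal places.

[15.13, 52.87]

σ = 179.56^(1/2) = 13.40000
Full-length reliability (Spearman-Brown) = 2(0.54)/(1+0.54) ≈ 0.70130
SEM = 13.40000 · √(1 − 0.70130) = 13.40000 · √0.29870 ≈ 13.40000 · 0.54654 ≈ 7.32358
2.576 · SEM ≈ 18.86554
CI = 34 ± 18.86554 → [15.13446, 52.86554]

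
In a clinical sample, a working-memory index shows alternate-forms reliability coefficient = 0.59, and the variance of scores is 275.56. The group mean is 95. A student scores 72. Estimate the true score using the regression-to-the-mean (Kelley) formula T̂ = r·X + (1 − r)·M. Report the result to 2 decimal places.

81.43

T̂ = r·X + (1 − r)·M = 0.590×72 + 0.410×95 = 42.480 + 38.950 ≈ 81.430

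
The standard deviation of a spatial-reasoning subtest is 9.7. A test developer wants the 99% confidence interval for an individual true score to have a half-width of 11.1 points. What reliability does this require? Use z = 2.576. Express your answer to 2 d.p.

SEM needed = half-width / z = 11.1/2.576 ≈ 4.309
r = 1 − (SEM / SD)² = 1 − (4.309 / 9.7)² ≈ 1 − 0.197 ≈ 0.803

0.80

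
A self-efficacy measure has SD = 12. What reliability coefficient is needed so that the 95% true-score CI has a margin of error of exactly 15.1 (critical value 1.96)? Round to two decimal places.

0.59

Required SEM = 15.1 / 1.96 ≈ 7.7041
Required reliability = 1 − (SEM/SD)² = 1 − 0.4122 ≈ 0.5878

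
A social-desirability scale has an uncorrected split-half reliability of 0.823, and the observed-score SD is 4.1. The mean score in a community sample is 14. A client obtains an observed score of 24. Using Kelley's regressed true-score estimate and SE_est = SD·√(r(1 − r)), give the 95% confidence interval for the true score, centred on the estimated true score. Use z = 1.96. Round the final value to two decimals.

Spearman-Brown: r = 2(0.823) / (1 + 0.823) = 1.646 / 1.823 ≈ 0.903
T̂ = 0.903(24) + 0.097(14) ≈ 23.029
SE_est = 4.100×√(0.903×0.097) ≈ 1.214
95% CI: 23.029 ± 2.379 ≈ (20.650, 25.408)

[20.65, 25.41]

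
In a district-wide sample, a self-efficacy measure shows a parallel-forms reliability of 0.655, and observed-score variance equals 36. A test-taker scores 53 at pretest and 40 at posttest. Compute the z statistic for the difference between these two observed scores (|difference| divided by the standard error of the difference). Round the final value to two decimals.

2.61

SD = √36 ≃ 6.0000
SEM = 6.0000 · √(1 − 0.6550) = 6.0000 · √0.3450 ≃ 6.0000 · 0.5874 ≃ 3.5242
SE_diff = SEM · √2 ≃ 3.5242 · 1.4142 ≃ 4.9840
z = 13 / 4.9840 ≃ 2.6084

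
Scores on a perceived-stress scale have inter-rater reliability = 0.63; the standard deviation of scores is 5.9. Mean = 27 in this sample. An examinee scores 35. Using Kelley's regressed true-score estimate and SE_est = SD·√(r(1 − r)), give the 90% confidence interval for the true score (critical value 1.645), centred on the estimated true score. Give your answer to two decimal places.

[27.35, 36.73]

T̂ = 0.630(35) + 0.370(27) ≈ 32.040
SE_est = 5.900·√[r(1 − r)] ≈ 2.849
90% CI: 32.040 ± 4.686 ≈ (27.354, 36.726)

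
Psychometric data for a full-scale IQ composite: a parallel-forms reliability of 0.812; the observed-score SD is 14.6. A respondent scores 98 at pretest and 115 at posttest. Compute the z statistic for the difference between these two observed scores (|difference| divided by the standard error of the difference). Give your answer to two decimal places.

1.90

The standard error of measurement is 14.60000·√(1 − 0.81200) ≈ 14.60000·0.43359 ≈ 6.33041.
SE_diff = √2 · SEM ≈ 8.95255
z = |98 − 115| / 8.95255 = 17 / 8.95255 ≈ 1.89890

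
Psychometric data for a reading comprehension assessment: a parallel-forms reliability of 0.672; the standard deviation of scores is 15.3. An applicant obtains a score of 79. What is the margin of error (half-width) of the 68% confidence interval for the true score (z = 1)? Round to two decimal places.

8.76

SEM = 15.30000 * √(1 − 0.67200) = 15.30000 * √0.32800 ≃ 15.30000 * 0.57271 ≃ 8.76251
Margin = 1 * 8.76251 ≃ 8.76251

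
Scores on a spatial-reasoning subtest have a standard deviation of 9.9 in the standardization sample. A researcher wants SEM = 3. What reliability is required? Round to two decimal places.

0.91

Required reliability = 1 − (SEM/SD)² = 1 − 0.0918 ≈ 0.9082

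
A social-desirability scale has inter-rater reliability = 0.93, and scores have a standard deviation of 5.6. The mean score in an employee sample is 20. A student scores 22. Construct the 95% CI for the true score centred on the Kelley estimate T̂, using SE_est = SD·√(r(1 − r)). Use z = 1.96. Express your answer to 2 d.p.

[19.06, 24.66]

T̂ = 0.930(22) + 0.070(20) ≃ 21.860
SE_est = SD * √(r(1 − r)) = 5.600 * √0.065 ≃ 5.600 * 0.255 ≃ 1.429
CI = 21.860 ± 1.96 * 1.429 → [19.060, 24.660]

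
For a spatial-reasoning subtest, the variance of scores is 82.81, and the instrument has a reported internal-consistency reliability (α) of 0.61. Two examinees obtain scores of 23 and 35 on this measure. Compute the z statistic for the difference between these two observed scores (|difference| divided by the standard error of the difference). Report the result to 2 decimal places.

1.49

SD = √82.81 ≈ 9.100
SEM = 9.100 × √(1 − 0.610) = 9.100 × √0.390 ≈ 9.100 × 0.624 ≈ 5.683
Standard error of the difference = 5.683·√2 ≈ 8.037
z = |23 − 35| / 8.037 = 12 / 8.037 ≈ 1.493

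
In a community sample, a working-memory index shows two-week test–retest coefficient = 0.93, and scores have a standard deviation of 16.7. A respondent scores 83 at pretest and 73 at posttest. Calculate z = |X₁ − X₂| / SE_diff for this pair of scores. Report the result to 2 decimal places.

SEM = 16.700·√(1 − 0.930) ≈ 4.418
Standard error of the difference = 4.418·√2 ≈ 6.249
z = 10 / 6.249 ≈ 1.600

1.60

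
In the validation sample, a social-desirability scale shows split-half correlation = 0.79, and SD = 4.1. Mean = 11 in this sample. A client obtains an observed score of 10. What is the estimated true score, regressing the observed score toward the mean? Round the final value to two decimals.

10.12

Spearman-Brown: r = 2(0.79) / (1 + 0.79) = 1.58000 / 1.79000 ≈ 0.88268
T̂ = r·X + (1 − r)·M = 0.88268×10 + 0.11732×11 ≈ 8.82682 + 1.29050 ≈ 10.11732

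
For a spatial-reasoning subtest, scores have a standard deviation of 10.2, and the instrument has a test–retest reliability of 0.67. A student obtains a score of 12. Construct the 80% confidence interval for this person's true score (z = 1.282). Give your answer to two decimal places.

[4.49, 19.51]

The standard error of measurement is 10.200×√(1 − 0.670) ≈ 10.200×0.574 ≈ 5.859.
Margin = 1.282 × 5.859 ≈ 7.512
80% CI: 12 ± 7.512 = [4.488, 19.512]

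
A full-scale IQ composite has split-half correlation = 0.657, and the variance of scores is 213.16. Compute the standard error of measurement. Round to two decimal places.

SD = √213.16 ≈ 14.60000
Spearman-Brown: r = 2(0.657) / (1 + 0.657) = 1.31400 / 1.65700 ≈ 0.79300
SEM = 14.60000 · √(1 − 0.79300) = 14.60000 · √0.20700 ≈ 14.60000 · 0.45497 ≈ 6.64261

6.64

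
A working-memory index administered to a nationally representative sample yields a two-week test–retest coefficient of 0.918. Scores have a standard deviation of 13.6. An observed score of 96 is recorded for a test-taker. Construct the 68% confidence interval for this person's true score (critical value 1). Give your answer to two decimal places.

[92.11, 99.89]

The standard error of measurement is 13.600·√(1 − 0.918) ≈ 13.600·0.286 ≈ 3.894.
Half-width = 1·3.894 ≈ 3.894
CI = 96 ± 3.894 → [92.106, 99.894]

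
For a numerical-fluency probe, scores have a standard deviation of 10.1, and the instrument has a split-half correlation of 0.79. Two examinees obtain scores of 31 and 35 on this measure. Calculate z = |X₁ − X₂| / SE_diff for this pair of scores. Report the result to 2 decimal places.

0.82

Spearman-Brown: r = 2(0.79) / (1 + 0.79) = 1.5800 / 1.7900 ≈ 0.8827
SEM = 10.1000×√(1 − 0.8827) ≈ 3.4594
Standard error of the difference = 3.4594·√2 ≈ 4.8924
z = |31 − 35| / 4.8924 = 4 / 4.8924 ≈ 0.8176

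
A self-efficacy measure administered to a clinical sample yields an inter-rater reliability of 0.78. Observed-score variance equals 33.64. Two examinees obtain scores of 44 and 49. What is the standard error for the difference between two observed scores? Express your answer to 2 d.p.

3.85

SD = √33.64 ≈ 5.800
SEM = 5.800×√(1 − 0.780) ≈ 2.720
SE_diff = √2 × SEM ≈ 3.847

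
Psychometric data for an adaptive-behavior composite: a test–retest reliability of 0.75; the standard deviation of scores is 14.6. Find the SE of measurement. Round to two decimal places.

SEM = 14.600 · √(1 − 0.750) = 14.600 · √0.250 ≈ 14.600 · 0.500 ≈ 7.300

7.30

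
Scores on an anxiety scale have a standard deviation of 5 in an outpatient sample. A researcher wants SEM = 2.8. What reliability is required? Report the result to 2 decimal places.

r = 1 − (2.800/5)² ≈ 1 − 0.314 ≈ 0.686

0.69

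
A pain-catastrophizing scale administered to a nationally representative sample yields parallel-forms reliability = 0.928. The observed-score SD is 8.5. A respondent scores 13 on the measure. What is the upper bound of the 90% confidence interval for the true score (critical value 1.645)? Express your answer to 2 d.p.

16.75

The standard error of measurement is 8.5000*√(1 − 0.9280) ≈ 8.5000*0.2683 ≈ 2.2808.
Margin = 1.645 * 2.2808 ≈ 3.7519
Upper limit = 13 + 3.7519 ≈ 16.7519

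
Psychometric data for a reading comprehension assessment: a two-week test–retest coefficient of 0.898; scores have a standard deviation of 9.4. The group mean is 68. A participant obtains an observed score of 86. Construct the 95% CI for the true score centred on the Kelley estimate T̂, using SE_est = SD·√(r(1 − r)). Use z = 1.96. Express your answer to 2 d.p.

Estimated true score = 0.8980*86 + (1 − 0.8980)*68 ≈ 84.1640
SE_est = 9.4000·√[r(1 − r)] ≈ 2.8449
95% CI: 84.1640 ± 5.5760 ≈ (78.5880, 89.7400)

[78.59, 89.74]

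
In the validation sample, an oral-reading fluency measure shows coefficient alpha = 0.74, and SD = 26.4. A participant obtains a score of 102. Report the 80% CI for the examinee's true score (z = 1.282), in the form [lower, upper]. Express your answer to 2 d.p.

SEM = 26.40000*√(1 − 0.74000) ≈ 13.46141
Half-width = 1.282*13.46141 ≈ 17.25753
Interval: (84.74247, 119.25753)

[84.74, 119.26]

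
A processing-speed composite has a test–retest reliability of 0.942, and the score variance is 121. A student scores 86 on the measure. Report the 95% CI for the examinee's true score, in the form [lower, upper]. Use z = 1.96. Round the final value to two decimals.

SD = √121 = 11.0000
SEM = 11.0000 * √(1 − 0.9420) = 11.0000 * √0.0580 ≈ 11.0000 * 0.2408 ≈ 2.6492
Margin = 1.96 * 2.6492 ≈ 5.1923
Interval: (80.8077, 91.1923)

[80.81, 91.19]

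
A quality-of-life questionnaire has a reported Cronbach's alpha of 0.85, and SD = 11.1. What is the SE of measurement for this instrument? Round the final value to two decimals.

4.30

SEM = 11.1000 · √(1 − 0.8500) = 11.1000 · √0.1500 ≃ 11.1000 · 0.3873 ≃ 4.2990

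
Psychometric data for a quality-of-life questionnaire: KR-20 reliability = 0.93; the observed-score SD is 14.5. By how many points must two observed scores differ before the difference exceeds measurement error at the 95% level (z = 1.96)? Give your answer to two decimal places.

The standard error of measurement is 14.50000·√(1 − 0.93000) ≈ 14.50000·0.26458 ≈ 3.83634.
SE_diff = SEM · √2 ≈ 3.83634 · 1.41421 ≈ 5.42540
Minimum reliable difference = 1.96 · SE_diff ≈ 1.96 · 5.42540 ≈ 10.63379

10.63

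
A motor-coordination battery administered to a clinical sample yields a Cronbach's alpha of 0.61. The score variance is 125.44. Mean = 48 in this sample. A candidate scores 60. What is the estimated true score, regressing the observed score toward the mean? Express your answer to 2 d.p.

T̂ = 0.610(60) + 0.390(48) ≃ 55.320

55.32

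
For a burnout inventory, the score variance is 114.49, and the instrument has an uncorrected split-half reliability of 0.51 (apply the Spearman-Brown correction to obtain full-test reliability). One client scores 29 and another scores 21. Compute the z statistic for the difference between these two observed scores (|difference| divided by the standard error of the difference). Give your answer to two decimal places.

0.93

SD = √114.49 ≃ 10.700
Full-length reliability (Spearman-Brown) = 2(0.51)/(1+0.51) ≃ 0.675
SEM = 10.700 × √(1 − 0.675) = 10.700 × √0.325 ≃ 10.700 × 0.570 ≃ 6.095
SE_diff = SEM × √2 ≃ 6.095 × 1.414 ≃ 8.620
z = |29 − 21| / 8.620 = 8 / 8.620 ≃ 0.928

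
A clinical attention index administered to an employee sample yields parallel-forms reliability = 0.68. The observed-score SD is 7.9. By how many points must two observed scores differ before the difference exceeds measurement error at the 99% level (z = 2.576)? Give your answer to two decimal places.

16.28

SEM = 7.9000*√(1 − 0.6800) ≈ 4.4689
SE_diff = SEM * √2 ≈ 4.4689 * 1.4142 ≈ 6.3200
Smallest detectable difference = 2.576*6.3200 ≈ 16.2803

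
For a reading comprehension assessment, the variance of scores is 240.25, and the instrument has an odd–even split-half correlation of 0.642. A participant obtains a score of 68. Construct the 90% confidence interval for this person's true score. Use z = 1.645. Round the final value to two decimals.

σ = 240.25^(1/2) = 15.50000
Full-length reliability (Spearman-Brown) = 2(0.642)/(1+0.642) ≈ 0.78197
SEM = 15.50000×√(1 − 0.78197) ≈ 7.23747
1.645 × SEM ≈ 11.90563
90% CI: 68 ± 11.90563 = [56.09437, 79.90563]

[56.09, 79.91]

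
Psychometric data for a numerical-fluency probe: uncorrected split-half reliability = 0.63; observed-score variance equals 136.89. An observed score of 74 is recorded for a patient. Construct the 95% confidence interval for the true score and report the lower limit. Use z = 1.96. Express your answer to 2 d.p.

SD = √136.89 = 11.7000
Full-length reliability (Spearman-Brown) = 2(0.63)/(1+0.63) ≈ 0.7730
SEM = 11.7000×√(1 − 0.7730) ≈ 5.5743
Margin = 1.96 × 5.5743 ≈ 10.9257
Lower bound: 74 − 10.9257 = 63.0743

63.07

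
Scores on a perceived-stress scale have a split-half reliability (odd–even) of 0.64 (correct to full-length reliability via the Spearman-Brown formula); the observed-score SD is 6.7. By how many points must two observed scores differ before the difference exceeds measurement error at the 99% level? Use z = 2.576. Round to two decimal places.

Spearman-Brown: r = 2(0.64) / (1 + 0.64) = 1.280 / 1.640 ≈ 0.780
The standard error of measurement is 6.700·√(1 − 0.780) ≈ 6.700·0.469 ≈ 3.139.
Standard error of the difference = 3.139·√2 ≈ 4.439
Smallest detectable difference = 2.576·4.439 ≈ 11.436

11.44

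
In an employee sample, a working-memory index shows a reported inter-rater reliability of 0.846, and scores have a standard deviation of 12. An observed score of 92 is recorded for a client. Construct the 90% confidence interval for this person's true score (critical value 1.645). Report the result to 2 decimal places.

[84.25, 99.75]

SEM = 12.0000 × √(1 − 0.8460) = 12.0000 × √0.1540 ≈ 12.0000 × 0.3924 ≈ 4.7091
1.645 × SEM ≈ 7.7465
CI = 92 ± 7.7465 → [84.2535, 99.7465]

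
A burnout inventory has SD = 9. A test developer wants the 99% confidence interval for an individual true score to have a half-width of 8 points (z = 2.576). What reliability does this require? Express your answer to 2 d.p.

0.88

Required SEM = 8 / 2.576 ≈ 3.10559
r = 1 − (3.10559/9)² ≈ 1 − 0.11907 ≈ 0.88093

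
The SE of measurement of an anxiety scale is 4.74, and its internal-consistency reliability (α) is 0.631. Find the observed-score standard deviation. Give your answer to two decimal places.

7.80

SD = 4.74 / √(1 − 0.631) ≈ 7.8031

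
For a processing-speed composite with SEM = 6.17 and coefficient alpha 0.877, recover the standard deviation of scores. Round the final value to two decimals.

17.59

SD = SEM / √(1 − r) = 6.17 / √0.123 ≈ 6.17 / 0.351 ≈ 17.593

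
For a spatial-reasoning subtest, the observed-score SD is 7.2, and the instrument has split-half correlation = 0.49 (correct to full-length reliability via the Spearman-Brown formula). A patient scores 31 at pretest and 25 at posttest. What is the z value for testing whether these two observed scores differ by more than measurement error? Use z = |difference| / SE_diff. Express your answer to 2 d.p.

r_full = 2·0.49 / (1 + 0.49) ≈ 0.65772
SEM = 7.20000 · √(1 − 0.65772) = 7.20000 · √0.34228 ≈ 7.20000 · 0.58505 ≈ 4.21235
SE_diff = √2 · SEM ≈ 5.95716
z = 6 / 5.95716 ≈ 1.00719

1.01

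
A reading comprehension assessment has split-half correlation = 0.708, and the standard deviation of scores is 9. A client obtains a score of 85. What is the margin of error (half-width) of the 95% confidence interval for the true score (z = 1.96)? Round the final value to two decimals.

7.29

Full-length reliability (Spearman-Brown) = 2(0.708)/(1+0.708) ≈ 0.82904
SEM = 9.00000*√(1 − 0.82904) ≈ 3.72126
Half-width = 1.96*3.72126 ≈ 7.29367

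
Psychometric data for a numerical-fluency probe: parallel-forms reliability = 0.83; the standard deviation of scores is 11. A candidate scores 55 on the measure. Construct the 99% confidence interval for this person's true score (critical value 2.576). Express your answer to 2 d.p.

The standard error of measurement is 11.000*√(1 − 0.830) ≃ 11.000*0.412 ≃ 4.535.
Half-width = 2.576*4.535 ≃ 11.683
Interval: (43.317, 66.683)

[43.32, 66.68]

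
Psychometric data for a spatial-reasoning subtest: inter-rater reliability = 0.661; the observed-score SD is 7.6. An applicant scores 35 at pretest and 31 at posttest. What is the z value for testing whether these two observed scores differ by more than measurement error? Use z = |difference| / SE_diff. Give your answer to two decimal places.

0.64

The standard error of measurement is 7.600·√(1 − 0.661) ≃ 7.600·0.582 ≃ 4.425.
SE_diff = √2 · SEM ≃ 6.258
z = |35 − 31| / 6.258 = 4 / 6.258 ≃ 0.639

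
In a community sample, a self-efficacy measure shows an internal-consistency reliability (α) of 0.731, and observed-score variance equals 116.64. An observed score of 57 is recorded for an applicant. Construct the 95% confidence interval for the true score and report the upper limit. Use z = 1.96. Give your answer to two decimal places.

67.98

SD = √116.64 ≃ 10.8000
SEM = 10.8000×√(1 − 0.7310) ≃ 5.6014
1.96 × SEM ≃ 10.9788
Upper limit = 57 + 10.9788 ≃ 67.9788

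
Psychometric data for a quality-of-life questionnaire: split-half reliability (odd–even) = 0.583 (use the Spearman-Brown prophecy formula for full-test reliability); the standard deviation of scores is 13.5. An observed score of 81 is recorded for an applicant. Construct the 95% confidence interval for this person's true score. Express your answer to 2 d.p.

[67.42, 94.58]

r_full = 2·0.583 / (1 + 0.583) ≈ 0.7366
The standard error of measurement is 13.5000*√(1 − 0.7366) ≈ 13.5000*0.5132 ≈ 6.9289.
1.96 * SEM ≈ 13.5806
Interval: (67.4194, 94.5806)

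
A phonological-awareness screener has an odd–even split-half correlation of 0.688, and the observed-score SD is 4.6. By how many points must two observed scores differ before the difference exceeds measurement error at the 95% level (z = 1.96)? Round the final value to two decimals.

Full-length reliability (Spearman-Brown) = 2(0.688)/(1+0.688) ≈ 0.81517
SEM = 4.60000 · √(1 − 0.81517) = 4.60000 · √0.18483 ≈ 4.60000 · 0.42992 ≈ 1.97765
SE_diff = √2 · SEM ≈ 2.79682
Smallest detectable difference = 1.96·2.79682 ≈ 5.48176

5.48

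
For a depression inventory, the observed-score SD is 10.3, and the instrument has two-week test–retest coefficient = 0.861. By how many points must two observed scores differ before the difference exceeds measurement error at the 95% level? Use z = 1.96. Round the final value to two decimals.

The standard error of measurement is 10.300·√(1 − 0.861) ≈ 10.300·0.373 ≈ 3.840.
Standard error of the difference = 3.840·√2 ≈ 5.431
Minimum reliable difference = 1.96 · SE_diff ≈ 1.96 · 5.431 ≈ 10.644

10.64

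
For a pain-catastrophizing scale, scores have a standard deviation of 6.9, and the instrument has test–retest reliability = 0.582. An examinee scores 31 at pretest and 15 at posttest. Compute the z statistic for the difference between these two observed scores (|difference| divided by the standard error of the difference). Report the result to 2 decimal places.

2.54

SEM = 6.9000×√(1 − 0.5820) ≃ 4.4611
Standard error of the difference = 4.4611·√2 ≃ 6.3089
z = 16 / 6.3089 ≃ 2.5361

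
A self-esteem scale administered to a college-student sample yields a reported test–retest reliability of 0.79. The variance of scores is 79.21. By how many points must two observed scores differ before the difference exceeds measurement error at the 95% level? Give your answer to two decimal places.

SD = √79.21 ≈ 8.90000
SEM = 8.90000*√(1 − 0.79000) ≈ 4.07849
SE_diff = SEM * √2 ≈ 4.07849 * 1.41421 ≈ 5.76786
Smallest detectable difference = 1.96*5.76786 ≈ 11.30500

11.31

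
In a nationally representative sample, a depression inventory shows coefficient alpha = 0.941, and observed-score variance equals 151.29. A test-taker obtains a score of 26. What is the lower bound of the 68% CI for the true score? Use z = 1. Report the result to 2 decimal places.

23.01

SD = √151.29 = 12.3000
SEM = 12.3000 * √(1 − 0.9410) = 12.3000 * √0.0590 ≃ 12.3000 * 0.2429 ≃ 2.9877
1 * SEM ≃ 2.9877
Lower bound: 26 − 2.9877 = 23.0123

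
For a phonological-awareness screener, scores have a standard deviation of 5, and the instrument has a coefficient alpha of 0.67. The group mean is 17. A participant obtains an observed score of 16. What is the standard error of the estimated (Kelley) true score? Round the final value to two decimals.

2.35

SE_est = 5.0000·√(0.6700·0.3300) ≃ 2.3511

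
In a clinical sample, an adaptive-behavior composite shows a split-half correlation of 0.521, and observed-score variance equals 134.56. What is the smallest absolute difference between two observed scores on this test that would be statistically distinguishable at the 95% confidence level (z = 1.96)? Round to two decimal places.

18.04

SD = √134.56 ≈ 11.6000
Spearman-Brown: r = 2(0.521) / (1 + 0.521) = 1.0420 / 1.5210 ≈ 0.6851
SEM = 11.6000·√(1 − 0.6851) ≈ 6.5097
Standard error of the difference = 6.5097·√2 ≈ 9.2061
Minimum reliable difference = 1.96 · SE_diff ≈ 1.96 · 9.2061 ≈ 18.0440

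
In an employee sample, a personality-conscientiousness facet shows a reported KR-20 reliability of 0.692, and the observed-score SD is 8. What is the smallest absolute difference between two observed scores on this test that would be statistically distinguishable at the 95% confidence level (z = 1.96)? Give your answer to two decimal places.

12.31

The standard error of measurement is 8.0000*√(1 − 0.6920) ≃ 8.0000*0.5550 ≃ 4.4398.
SE_diff = √2 * SEM ≃ 6.2789
Smallest detectable difference = 1.96*6.2789 ≃ 12.3066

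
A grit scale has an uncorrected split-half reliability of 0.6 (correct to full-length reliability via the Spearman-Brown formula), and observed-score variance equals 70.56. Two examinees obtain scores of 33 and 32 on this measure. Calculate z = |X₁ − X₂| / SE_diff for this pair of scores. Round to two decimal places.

0.17

SD = √70.56 = 8.400
Full-length reliability (Spearman-Brown) = 2(0.6)/(1+0.6) ≃ 0.750
SEM = 8.400×√(1 − 0.750) ≃ 4.200
Standard error of the difference = 4.200·√2 ≃ 5.940
z = |33 − 32| / 5.940 = 1 / 5.940 ≃ 0.168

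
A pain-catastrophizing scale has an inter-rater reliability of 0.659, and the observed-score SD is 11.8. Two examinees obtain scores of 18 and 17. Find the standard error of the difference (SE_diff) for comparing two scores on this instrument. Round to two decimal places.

9.74

SEM = 11.8000 * √(1 − 0.6590) = 11.8000 * √0.3410 ≃ 11.8000 * 0.5840 ≃ 6.8906
SE_diff = SEM * √2 ≃ 6.8906 * 1.4142 ≃ 9.7448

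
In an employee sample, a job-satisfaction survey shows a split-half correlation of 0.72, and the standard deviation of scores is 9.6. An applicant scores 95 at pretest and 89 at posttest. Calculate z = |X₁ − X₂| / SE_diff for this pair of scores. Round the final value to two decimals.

Spearman-Brown: r = 2(0.72) / (1 + 0.72) = 1.440 / 1.720 ≈ 0.837
The standard error of measurement is 9.600×√(1 − 0.837) ≈ 9.600×0.403 ≈ 3.873.
SE_diff = √2 × SEM ≈ 5.478
z = |95 − 89| / 5.478 = 6 / 5.478 ≈ 1.095

1.10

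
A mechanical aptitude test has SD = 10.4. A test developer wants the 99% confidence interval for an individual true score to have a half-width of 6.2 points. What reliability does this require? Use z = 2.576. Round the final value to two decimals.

SEM needed = half-width / z = 6.2/2.576 ≈ 2.4068
Required reliability = 1 − (SEM/SD)² = 1 − 0.0536 ≈ 0.9464

0.95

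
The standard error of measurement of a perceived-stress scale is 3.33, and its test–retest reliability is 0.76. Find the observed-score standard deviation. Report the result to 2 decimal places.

σ = SEM·(1 − r)^(−1/2) ≃ 3.33·2.0412 ≃ 6.7973

6.80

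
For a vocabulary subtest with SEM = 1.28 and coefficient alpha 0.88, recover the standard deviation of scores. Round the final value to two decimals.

3.70

SD = 1.28 / √(1 − 0.88) ≈ 3.6950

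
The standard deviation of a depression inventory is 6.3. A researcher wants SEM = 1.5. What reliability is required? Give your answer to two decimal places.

0.94

r = 1 − (SEM / SD)² = 1 − (1.500 / 6.3)² ≃ 1 − 0.057 ≃ 0.943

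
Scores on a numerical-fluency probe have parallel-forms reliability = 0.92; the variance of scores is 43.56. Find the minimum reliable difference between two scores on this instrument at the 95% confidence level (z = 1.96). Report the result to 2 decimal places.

5.17

SD = √43.56 ≃ 6.6000
SEM = 6.6000 × √(1 − 0.9200) = 6.6000 × √0.0800 ≃ 6.6000 × 0.2828 ≃ 1.8668
SE_diff = SEM × √2 ≃ 1.8668 × 1.4142 ≃ 2.6400
Minimum reliable difference = 1.96 × SE_diff ≃ 1.96 × 2.6400 ≃ 5.1744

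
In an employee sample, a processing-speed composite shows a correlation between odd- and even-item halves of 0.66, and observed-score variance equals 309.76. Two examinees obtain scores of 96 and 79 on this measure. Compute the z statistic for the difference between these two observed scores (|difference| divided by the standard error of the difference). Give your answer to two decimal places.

σ = 309.76^(1/2) = 17.6000
r_full = 2·0.66 / (1 + 0.66) ≈ 0.7952
SEM = 17.6000 · √(1 − 0.7952) = 17.6000 · √0.2048 ≈ 17.6000 · 0.4526 ≈ 7.9652
SE_diff = SEM · √2 ≈ 7.9652 · 1.4142 ≈ 11.2645
z = 17 / 11.2645 ≈ 1.5092

1.51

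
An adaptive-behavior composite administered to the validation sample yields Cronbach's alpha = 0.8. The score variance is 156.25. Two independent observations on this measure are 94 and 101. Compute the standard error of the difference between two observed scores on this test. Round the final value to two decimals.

SD = √156.25 = 12.500
The standard error of measurement is 12.500·√(1 − 0.800) ≃ 12.500·0.447 ≃ 5.590.
Standard error of the difference = 5.590·√2 ≃ 7.906

7.91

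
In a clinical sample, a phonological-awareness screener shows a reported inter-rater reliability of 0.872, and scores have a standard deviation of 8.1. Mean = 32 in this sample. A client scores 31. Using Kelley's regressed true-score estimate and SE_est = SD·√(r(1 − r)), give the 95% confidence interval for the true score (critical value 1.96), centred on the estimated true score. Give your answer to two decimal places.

[25.82, 36.43]

Estimated true score = 0.87200*31 + (1 − 0.87200)*32 ≈ 31.12800
SE_est = 8.10000*√(0.87200*0.12800) ≈ 2.70613
95% CI: 31.12800 ± 5.30401 ≈ (25.82399, 36.43201)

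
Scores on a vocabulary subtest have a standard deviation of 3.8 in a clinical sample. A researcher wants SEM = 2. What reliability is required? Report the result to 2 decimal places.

0.72

r = 1 − (SEM / SD)² = 1 − (2.0000 / 3.8)² ≈ 1 − 0.2770 ≈ 0.7230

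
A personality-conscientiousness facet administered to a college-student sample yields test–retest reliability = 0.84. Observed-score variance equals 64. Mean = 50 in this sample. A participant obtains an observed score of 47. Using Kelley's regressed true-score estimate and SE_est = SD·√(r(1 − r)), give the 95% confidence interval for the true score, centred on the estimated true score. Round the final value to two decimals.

SD = √64 ≈ 8.0000
Estimated true score = 0.8400*47 + (1 − 0.8400)*50 ≈ 47.4800
SE_est = SD * √(r(1 − r)) = 8.0000 * √0.1344 ≈ 8.0000 * 0.3666 ≈ 2.9328
95% CI: 47.4800 ± 5.7484 ≈ (41.7316, 53.2284)

[41.73, 53.23]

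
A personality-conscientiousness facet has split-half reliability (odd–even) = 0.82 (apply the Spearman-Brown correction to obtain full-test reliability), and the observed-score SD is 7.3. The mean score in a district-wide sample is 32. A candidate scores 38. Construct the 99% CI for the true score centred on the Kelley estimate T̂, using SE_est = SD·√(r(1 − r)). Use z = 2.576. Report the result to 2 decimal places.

[31.79, 43.02]

Full-length reliability (Spearman-Brown) = 2(0.82)/(1+0.82) ≈ 0.901
Estimated true score = 0.901·38 + (1 − 0.901)·32 ≈ 37.407
SE_est = SD · √(r(1 − r)) = 7.300 · √0.089 ≈ 7.300 · 0.299 ≈ 2.179
CI = 37.407 ± 2.576 · 2.179 → [31.793, 43.020]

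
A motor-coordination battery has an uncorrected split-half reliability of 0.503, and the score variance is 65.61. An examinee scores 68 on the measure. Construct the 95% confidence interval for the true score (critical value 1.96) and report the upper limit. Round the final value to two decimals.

SD = √65.61 = 8.1000
Spearman-Brown: r = 2(0.503) / (1 + 0.503) = 1.0060 / 1.5030 ≈ 0.6693
SEM = 8.1000 × √(1 − 0.6693) = 8.1000 × √0.3307 ≈ 8.1000 × 0.5750 ≈ 4.6578
Margin = 1.96 × 4.6578 ≈ 9.1293
Upper limit = 68 + 9.1293 ≈ 77.1293

77.13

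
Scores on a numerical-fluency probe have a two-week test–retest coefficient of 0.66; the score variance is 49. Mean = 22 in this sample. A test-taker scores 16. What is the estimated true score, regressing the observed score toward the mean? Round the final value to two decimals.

18.04

Estimated true score = 0.6600*16 + (1 − 0.6600)*22 ≃ 18.0400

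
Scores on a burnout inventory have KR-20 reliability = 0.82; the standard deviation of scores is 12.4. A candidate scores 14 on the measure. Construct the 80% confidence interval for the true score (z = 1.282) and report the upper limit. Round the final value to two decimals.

The standard error of measurement is 12.400×√(1 − 0.820) ≈ 12.400×0.424 ≈ 5.261.
Margin = 1.282 × 5.261 ≈ 6.744
Upper limit = 14 + 6.744 ≈ 20.744

20.74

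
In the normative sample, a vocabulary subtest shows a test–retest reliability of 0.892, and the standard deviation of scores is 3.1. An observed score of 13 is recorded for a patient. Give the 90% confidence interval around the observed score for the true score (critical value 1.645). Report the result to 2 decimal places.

[11.32, 14.68]

SEM = 3.10000 * √(1 − 0.89200) = 3.10000 * √0.10800 ≈ 3.10000 * 0.32863 ≈ 1.01876
Half-width = 1.645*1.01876 ≈ 1.67587
CI = 13 ± 1.67587 → [11.32413, 14.67587]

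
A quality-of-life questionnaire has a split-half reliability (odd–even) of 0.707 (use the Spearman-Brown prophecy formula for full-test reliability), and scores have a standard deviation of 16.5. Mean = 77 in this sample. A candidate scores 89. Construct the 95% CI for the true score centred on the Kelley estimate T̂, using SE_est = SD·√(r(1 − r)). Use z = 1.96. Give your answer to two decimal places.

[74.75, 99.13]

Spearman-Brown: r = 2(0.707) / (1 + 0.707) = 1.41400 / 1.70700 ≈ 0.82835
Estimated true score = 0.82835*89 + (1 − 0.82835)*77 ≈ 86.94025
SE_est = 16.50000·√[r(1 − r)] ≈ 6.22170
95% CI: 86.94025 ± 12.19453 ≈ (74.74572, 99.13477)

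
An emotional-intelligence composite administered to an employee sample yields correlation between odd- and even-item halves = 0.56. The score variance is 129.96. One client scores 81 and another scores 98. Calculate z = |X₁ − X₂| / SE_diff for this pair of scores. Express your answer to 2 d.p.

σ = 129.96^(1/2) = 11.400
Full-length reliability (Spearman-Brown) = 2(0.56)/(1+0.56) ≈ 0.718
SEM = 11.400 × √(1 − 0.718) = 11.400 × √0.282 ≈ 11.400 × 0.531 ≈ 6.054
SE_diff = √2 × SEM ≈ 8.562
z = 17 / 8.562 ≈ 1.985

1.99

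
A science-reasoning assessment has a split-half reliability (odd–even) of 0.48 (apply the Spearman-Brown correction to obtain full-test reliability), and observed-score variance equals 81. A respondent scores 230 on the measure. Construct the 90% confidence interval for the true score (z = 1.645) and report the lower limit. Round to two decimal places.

σ = 81^(1/2) = 9.0000
r_full = 2·0.48 / (1 + 0.48) ≈ 0.6486
The standard error of measurement is 9.0000×√(1 − 0.6486) ≈ 9.0000×0.5927 ≈ 5.3347.
Margin = 1.645 × 5.3347 ≈ 8.7756
Lower bound: 230 − 8.7756 = 221.2244

221.22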